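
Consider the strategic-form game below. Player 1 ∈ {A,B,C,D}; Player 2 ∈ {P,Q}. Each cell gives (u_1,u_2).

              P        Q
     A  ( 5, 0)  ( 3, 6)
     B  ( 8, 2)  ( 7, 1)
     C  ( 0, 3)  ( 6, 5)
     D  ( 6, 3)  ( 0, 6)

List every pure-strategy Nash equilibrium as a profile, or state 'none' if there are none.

(A,P): not NE [P1→B gives 8>5; P2→Q gives 6>0]
(A,Q): not NE [P1→B gives 7>3]
(B,P): NE
(B,Q): not NE [P2→P gives 2>1]
(C,P): not NE [P1→B gives 8>0; P2→Q gives 5>3]
(C,Q): not NE [P1→B gives 7>6]
(D,P): not NE [P1→B gives 8>6; P2→Q gives 6>3]
(D,Q): not NE [P1→B gives 7>0]

Nash profiles: (B,P)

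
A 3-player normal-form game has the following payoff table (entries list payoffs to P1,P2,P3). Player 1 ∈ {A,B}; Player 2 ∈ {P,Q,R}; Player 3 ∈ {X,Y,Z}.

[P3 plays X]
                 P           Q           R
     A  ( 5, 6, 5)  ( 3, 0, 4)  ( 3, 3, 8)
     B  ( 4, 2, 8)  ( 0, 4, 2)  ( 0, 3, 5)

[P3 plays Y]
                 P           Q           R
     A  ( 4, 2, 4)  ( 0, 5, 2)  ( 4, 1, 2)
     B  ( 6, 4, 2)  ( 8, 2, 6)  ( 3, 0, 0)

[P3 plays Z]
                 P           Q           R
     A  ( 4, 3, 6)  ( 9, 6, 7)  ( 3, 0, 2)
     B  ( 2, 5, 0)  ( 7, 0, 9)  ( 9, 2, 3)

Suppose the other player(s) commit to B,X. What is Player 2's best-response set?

u_2(P vs B,X) = 2
u_2(Q vs B,X) = 4
u_2(R vs B,X) = 3
max payoff 4 at {Q}

P2 best: {Q}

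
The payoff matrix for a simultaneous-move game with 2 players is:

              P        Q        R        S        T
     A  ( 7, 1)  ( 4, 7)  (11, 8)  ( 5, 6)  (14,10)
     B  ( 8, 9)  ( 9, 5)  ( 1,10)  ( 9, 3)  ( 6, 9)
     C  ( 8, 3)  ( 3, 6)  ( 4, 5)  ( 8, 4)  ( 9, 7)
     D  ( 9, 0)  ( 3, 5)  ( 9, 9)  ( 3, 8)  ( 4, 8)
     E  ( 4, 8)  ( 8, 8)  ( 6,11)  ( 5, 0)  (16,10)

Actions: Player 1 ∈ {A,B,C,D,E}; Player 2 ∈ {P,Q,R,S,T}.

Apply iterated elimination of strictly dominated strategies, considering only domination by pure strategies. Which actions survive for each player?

Remaining: P1:{A,E} P2:{R,T}

P2 drop P (R beats it: A:8>1 B:10>9 C:5>3 D:9>0 E:11>8)
P1 drop D (A beats it: Q:4>3 R:11>9 S:5>3 T:14>4)
P2 drop Q (T beats it: A:10>7 B:9>5 C:7>6 E:10>8)
P2 drop S (R beats it: A:8>6 B:10>3 C:5>4 E:11>0)
P1 drop B (A beats it: R:11>1 T:14>6)
P1 drop C (A beats it: R:11>4 T:14>9)
P1→{A,E} P2→{R,T}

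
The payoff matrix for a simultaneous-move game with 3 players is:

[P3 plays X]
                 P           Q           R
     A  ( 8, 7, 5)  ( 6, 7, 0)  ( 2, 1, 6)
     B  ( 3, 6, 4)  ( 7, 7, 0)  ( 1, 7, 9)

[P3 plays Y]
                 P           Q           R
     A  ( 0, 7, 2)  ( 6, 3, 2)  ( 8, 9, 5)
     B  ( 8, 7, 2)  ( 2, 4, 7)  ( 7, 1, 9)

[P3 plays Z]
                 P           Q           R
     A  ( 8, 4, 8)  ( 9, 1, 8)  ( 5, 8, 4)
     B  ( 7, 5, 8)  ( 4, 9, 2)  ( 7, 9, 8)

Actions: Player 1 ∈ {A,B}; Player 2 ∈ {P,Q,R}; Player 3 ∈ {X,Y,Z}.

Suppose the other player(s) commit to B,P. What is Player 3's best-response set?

u_3(X vs B,P) = 4
u_3(Y vs B,P) = 2
u_3(Z vs B,P) = 8
max payoff 8 at {Z}

BR_3 = {Z}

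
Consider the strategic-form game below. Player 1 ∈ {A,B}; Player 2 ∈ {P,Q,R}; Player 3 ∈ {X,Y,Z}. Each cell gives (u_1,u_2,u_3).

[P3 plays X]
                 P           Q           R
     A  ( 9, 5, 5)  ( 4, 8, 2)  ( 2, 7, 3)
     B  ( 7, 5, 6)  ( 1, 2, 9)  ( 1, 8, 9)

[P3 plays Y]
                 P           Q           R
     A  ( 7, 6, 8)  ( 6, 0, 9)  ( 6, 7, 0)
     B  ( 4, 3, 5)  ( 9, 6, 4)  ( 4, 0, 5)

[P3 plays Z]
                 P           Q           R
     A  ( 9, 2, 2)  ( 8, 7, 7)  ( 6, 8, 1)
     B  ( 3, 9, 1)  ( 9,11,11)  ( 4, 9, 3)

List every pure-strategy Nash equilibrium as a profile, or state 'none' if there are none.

PSNE = {(B,Q,Z)}

(A,P,X): not NE [P2→Q gives 8>5; P3→Y gives 8>5]
(A,P,Y): not NE [P2→R gives 7>6]
(A,P,Z): not NE [P2→R gives 8>2; P3→Y gives 8>2]
(A,Q,X): not NE [P3→Y gives 9>2]
(A,Q,Y): not NE [P1→B gives 9>6; P2→R gives 7>0]
(A,Q,Z): not NE [P1→B gives 9>8; P2→R gives 8>7; P3→Y gives 9>7]
(A,R,X): not NE [P2→Q gives 8>7]
(A,R,Y): not NE [P3→X gives 3>0]
(A,R,Z): not NE [P3→X gives 3>1]
(B,P,X): not NE [P1→A gives 9>7; P2→R gives 8>5]
(B,P,Y): not NE [P1→A gives 7>4; P2→Q gives 6>3; P3→X gives 6>5]
(B,P,Z): not NE [P1→A gives 9>3; P2→Q gives 11>9; P3→X gives 6>1]
(B,Q,X): not NE [P1→A gives 4>1; P2→R gives 8>2; P3→Z gives 11>9]
(B,Q,Y): not NE [P3→Z gives 11>4]
(B,Q,Z): NE
(B,R,X): not NE [P1→A gives 2>1]
(B,R,Y): not NE [P1→A gives 6>4; P2→Q gives 6>0; P3→X gives 9>5]
(B,R,Z): not NE [P1→A gives 6>4; P2→Q gives 11>9; P3→X gives 9>3]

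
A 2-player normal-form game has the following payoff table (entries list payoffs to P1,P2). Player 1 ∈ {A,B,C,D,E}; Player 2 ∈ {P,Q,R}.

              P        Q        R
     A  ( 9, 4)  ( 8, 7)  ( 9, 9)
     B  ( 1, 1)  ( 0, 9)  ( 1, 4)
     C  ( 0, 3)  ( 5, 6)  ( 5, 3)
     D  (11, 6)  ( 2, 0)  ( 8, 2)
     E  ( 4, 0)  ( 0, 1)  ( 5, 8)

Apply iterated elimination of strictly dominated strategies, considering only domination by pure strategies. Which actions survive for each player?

Remaining: P1:{A,D} P2:{P,R}

P1 drop B (A beats it: P:9>1 Q:8>0 R:9>1)
P1 drop C (A beats it: P:9>0 Q:8>5 R:9>5)
P1 drop E (A beats it: P:9>4 Q:8>0 R:9>5)
P2 drop Q (R beats it: A:9>7 D:2>0)
P1→{A,D} P2→{P,R}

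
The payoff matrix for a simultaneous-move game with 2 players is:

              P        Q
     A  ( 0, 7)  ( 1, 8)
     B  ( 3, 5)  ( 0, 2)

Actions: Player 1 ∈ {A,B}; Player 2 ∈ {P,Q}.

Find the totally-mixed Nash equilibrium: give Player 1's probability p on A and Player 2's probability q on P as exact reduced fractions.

P1 indiff ⇒ q·0+(1-q)·1 = q·3+(1-q)·0 ⇒ q(-3) = (1-q)(-1) ⇒ q = 1/4
P2 indiff ⇒ p·7+(1-p)·5 = p·8+(1-p)·2 ⇒ p(-1) = (1-p)(-3) ⇒ p = 3/4

P1 mixes 3/4 on A; P2 mixes 1/4 on P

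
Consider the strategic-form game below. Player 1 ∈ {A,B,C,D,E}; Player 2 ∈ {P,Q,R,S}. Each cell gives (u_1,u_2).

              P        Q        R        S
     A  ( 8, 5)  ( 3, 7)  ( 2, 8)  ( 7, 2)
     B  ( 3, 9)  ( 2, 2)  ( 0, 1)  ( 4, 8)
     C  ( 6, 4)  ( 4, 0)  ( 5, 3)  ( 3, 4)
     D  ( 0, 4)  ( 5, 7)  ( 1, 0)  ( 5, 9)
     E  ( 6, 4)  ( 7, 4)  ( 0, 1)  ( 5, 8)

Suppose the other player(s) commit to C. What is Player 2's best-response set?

u_2(P vs C) = 4
u_2(Q vs C) = 0
u_2(R vs C) = 3
u_2(S vs C) = 4
max payoff 4 at {P,S}

BR_2 = {P,S}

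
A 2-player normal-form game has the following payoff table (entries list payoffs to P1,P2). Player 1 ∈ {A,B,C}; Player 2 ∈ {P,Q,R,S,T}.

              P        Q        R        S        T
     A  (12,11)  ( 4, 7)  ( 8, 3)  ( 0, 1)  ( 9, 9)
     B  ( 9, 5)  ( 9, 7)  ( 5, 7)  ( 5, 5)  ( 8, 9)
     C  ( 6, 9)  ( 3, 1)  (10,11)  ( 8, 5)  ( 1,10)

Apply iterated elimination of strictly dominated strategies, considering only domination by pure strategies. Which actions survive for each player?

IESDS → P1:{A,C} P2:{P,R,T}

P2 drop Q (T beats it: A:9>7 B:9>7 C:10>1)
P2 drop S (R beats it: A:3>1 B:7>5 C:11>5)
P1 drop B (A beats it: P:12>9 R:8>5 T:9>8)
P1→{A,C} P2→{P,R,T}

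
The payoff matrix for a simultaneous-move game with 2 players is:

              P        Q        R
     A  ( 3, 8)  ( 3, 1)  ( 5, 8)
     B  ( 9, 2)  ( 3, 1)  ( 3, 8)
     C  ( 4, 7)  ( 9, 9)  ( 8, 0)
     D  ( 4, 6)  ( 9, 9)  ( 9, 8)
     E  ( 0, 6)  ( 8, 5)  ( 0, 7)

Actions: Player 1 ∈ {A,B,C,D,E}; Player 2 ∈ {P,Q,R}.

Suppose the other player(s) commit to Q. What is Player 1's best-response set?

u_1(A vs Q) = 3
u_1(B vs Q) = 3
u_1(C vs Q) = 9
u_1(D vs Q) = 9
u_1(E vs Q) = 8
max payoff 9 at {C,D}

BR_1 = {C,D}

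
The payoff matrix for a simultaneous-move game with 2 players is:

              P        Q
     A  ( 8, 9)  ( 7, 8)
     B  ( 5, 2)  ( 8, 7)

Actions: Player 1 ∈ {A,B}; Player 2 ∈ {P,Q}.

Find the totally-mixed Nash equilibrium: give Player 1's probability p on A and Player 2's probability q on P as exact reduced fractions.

P1 indiff ⇒ q·8+(1-q)·7 = q·5+(1-q)·8 ⇒ q(3) = (1-q)(1) ⇒ q = 1/4
P2 indiff ⇒ p·9+(1-p)·2 = p·8+(1-p)·7 ⇒ p(1) = (1-p)(5) ⇒ p = 5/6

p=5/6, q=1/4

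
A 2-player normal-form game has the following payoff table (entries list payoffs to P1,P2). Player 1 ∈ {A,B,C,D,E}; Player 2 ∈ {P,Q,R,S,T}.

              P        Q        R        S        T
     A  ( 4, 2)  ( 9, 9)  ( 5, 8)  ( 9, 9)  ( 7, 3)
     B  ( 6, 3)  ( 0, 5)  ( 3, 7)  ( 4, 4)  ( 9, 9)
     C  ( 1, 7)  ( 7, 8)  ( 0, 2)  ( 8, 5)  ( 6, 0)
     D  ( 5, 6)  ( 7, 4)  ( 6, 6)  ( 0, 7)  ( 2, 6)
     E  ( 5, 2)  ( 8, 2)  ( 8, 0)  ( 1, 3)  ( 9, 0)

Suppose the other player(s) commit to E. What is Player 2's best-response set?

argmax u_2 = {S}

u_2(P vs E) = 2
u_2(Q vs E) = 2
u_2(R vs E) = 0
u_2(S vs E) = 3
u_2(T vs E) = 0
max payoff 3 at {S}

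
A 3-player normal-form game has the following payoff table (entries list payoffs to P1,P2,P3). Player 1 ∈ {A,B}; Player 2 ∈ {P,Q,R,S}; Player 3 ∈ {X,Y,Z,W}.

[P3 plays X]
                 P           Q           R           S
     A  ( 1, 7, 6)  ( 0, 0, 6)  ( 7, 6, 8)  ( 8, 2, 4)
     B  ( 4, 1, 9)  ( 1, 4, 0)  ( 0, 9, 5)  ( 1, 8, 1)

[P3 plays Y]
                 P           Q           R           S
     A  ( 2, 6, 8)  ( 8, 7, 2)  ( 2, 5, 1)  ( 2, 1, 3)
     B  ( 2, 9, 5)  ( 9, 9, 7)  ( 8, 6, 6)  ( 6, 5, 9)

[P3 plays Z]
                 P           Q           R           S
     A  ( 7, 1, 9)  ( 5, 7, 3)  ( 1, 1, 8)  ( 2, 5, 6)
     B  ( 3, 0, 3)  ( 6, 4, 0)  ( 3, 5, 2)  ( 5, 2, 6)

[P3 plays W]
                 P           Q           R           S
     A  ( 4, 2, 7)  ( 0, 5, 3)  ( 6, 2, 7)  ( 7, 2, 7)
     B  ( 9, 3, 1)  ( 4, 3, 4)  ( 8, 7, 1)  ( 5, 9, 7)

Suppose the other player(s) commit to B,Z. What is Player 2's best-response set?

P2 best: {R}

u_2(P vs B,Z) = 0
u_2(Q vs B,Z) = 4
u_2(R vs B,Z) = 5
u_2(S vs B,Z) = 2
max payoff 5 at {R}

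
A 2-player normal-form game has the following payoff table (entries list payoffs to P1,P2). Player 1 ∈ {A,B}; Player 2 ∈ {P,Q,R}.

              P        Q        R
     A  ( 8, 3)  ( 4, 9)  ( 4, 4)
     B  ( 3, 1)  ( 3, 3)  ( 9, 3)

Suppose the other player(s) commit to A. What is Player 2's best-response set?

argmax u_2 = {Q}

u_2(P vs A) = 3
u_2(Q vs A) = 9
u_2(R vs A) = 4
max payoff 9 at {Q}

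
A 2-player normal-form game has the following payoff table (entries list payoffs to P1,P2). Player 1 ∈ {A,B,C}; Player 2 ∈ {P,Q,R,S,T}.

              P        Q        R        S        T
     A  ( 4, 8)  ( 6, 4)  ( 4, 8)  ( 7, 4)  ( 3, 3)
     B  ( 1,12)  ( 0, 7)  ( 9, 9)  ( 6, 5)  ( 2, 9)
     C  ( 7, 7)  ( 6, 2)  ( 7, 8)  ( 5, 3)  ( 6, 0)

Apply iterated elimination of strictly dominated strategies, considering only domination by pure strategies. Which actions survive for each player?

P2 drop Q (P beats it: A:8>4 B:12>7 C:7>2)
P2 drop S (P beats it: A:8>4 B:12>5 C:7>3)
P1 drop A (C beats it: P:7>4 R:7>4 T:6>3)
P2 drop T (P beats it: B:12>9 C:7>0)
P1→{B,C} P2→{P,R}

Survivors P1:{B,C} P2:{P,R}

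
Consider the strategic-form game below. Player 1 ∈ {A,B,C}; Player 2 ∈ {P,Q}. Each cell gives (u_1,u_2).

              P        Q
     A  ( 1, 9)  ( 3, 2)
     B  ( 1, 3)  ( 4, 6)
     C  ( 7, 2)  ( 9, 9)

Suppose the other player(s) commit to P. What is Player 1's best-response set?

BR_1 = {C}

u_1(A vs P) = 1
u_1(B vs P) = 1
u_1(C vs P) = 7
max payoff 7 at {C}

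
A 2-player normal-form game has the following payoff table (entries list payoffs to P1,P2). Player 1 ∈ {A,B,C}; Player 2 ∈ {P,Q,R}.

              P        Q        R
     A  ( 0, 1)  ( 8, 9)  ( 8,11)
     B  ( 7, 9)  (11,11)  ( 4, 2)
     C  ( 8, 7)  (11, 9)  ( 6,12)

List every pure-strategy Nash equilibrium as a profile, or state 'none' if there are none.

(A,P): not NE [P1→C gives 8>0; P2→R gives 11>1]
(A,Q): not NE [P1→C gives 11>8; P2→R gives 11>9]
(A,R): NE
(B,P): not NE [P1→C gives 8>7; P2→Q gives 11>9]
(B,Q): NE
(B,R): not NE [P1→A gives 8>4; P2→Q gives 11>2]
(C,P): not NE [P2→R gives 12>7]
(C,Q): not NE [P2→R gives 12>9]
(C,R): not NE [P1→A gives 8>6]

Nash profiles: (A,R), (B,Q)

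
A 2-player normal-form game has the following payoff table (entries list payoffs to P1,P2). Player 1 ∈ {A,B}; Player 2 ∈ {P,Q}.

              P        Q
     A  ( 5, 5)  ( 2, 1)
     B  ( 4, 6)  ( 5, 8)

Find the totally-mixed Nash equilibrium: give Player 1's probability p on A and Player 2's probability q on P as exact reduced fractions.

P1 indiff ⇒ q·5+(1-q)·2 = q·4+(1-q)·5 ⇒ q(1) = (1-q)(3) ⇒ q = 3/4
P2 indiff ⇒ p·5+(1-p)·6 = p·1+(1-p)·8 ⇒ p(4) = (1-p)(2) ⇒ p = 1/3

(p,q) = (1/3, 3/4)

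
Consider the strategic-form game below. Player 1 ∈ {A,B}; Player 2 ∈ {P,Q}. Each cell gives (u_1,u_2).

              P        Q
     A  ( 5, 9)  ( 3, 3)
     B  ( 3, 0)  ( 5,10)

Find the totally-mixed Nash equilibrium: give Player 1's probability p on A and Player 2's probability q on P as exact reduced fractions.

p=5/8, q=1/2

P1 indiff ⇒ q·5+(1-q)·3 = q·3+(1-q)·5 ⇒ q(2) = (1-q)(2) ⇒ q = 1/2
P2 indiff ⇒ p·9+(1-p)·0 = p·3+(1-p)·10 ⇒ p(6) = (1-p)(10) ⇒ p = 5/8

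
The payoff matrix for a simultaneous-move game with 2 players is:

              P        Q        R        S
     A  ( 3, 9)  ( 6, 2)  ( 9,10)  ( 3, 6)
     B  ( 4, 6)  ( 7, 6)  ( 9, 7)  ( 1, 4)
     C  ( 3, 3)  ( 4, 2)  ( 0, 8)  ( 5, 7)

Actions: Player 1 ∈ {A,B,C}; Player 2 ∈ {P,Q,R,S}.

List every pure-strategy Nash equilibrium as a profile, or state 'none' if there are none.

NE set: (A,R), (B,R)

(A,P): not NE [P1→B gives 4>3; P2→R gives 10>9]
(A,Q): not NE [P1→B gives 7>6; P2→R gives 10>2]
(A,R): NE
(A,S): not NE [P1→C gives 5>3; P2→R gives 10>6]
(B,P): not NE [P2→R gives 7>6]
(B,Q): not NE [P2→R gives 7>6]
(B,R): NE
(B,S): not NE [P1→C gives 5>1; P2→R gives 7>4]
(C,P): not NE [P1→B gives 4>3; P2→R gives 8>3]
(C,Q): not NE [P1→B gives 7>4; P2→R gives 8>2]
(C,R): not NE [P1→B gives 9>0]
(C,S): not NE [P2→R gives 8>7]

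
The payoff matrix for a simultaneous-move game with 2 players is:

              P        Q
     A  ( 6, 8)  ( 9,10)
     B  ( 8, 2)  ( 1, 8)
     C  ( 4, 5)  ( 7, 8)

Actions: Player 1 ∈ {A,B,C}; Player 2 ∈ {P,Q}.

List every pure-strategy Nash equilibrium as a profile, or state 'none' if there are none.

(A,P): not NE [P1→B gives 8>6; P2→Q gives 10>8]
(A,Q): NE
(B,P): not NE [P2→Q gives 8>2]
(B,Q): not NE [P1→A gives 9>1]
(C,P): not NE [P1→B gives 8>4; P2→Q gives 8>5]
(C,Q): not NE [P1→A gives 9>7]

NE set: (A,Q)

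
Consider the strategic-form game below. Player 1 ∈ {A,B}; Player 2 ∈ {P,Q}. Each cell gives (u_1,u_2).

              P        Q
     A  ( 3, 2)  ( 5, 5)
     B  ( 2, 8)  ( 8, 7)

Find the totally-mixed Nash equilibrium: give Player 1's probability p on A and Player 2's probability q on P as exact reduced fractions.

P1 indiff ⇒ q·3+(1-q)·5 = q·2+(1-q)·8 ⇒ q(1) = (1-q)(3) ⇒ q = 3/4
P2 indiff ⇒ p·2+(1-p)·8 = p·5+(1-p)·7 ⇒ p(-3) = (1-p)(-1) ⇒ p = 1/4

p=1/4, q=3/4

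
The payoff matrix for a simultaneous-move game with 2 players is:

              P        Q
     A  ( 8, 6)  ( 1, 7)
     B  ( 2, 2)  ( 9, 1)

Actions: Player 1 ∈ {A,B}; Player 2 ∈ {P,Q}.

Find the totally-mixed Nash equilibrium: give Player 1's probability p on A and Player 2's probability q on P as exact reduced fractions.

(p,q) = (1/2, 4/7)

P1 indiff ⇒ q·8+(1-q)·1 = q·2+(1-q)·9 ⇒ q(6) = (1-q)(8) ⇒ q = 4/7
P2 indiff ⇒ p·6+(1-p)·2 = p·7+(1-p)·1 ⇒ p(-1) = (1-p)(-1) ⇒ p = 1/2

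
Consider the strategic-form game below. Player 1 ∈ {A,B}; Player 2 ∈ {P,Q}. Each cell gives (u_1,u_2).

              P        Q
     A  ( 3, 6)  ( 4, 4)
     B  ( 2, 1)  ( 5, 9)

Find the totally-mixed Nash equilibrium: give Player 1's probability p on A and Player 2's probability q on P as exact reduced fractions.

P1 indiff ⇒ q·3+(1-q)·4 = q·2+(1-q)·5 ⇒ q(1) = (1-q)(1) ⇒ q = 1/2
P2 indiff ⇒ p·6+(1-p)·1 = p·4+(1-p)·9 ⇒ p(2) = (1-p)(8) ⇒ p = 4/5

p=4/5, q=1/2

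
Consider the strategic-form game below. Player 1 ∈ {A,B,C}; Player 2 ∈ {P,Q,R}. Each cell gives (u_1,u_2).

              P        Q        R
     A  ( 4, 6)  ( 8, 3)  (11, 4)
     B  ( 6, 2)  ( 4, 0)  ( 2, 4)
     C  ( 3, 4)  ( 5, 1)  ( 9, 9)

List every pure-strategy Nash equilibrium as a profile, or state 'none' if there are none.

(A,P): not NE [P1→B gives 6>4]
(A,Q): not NE [P2→P gives 6>3]
(A,R): not NE [P2→P gives 6>4]
(B,P): not NE [P2→R gives 4>2]
(B,Q): not NE [P1→A gives 8>4; P2→R gives 4>0]
(B,R): not NE [P1→A gives 11>2]
(C,P): not NE [P1→B gives 6>3; P2→R gives 9>4]
(C,Q): not NE [P1→A gives 8>5; P2→R gives 9>1]
(C,R): not NE [P1→A gives 11>9]

No pure NE.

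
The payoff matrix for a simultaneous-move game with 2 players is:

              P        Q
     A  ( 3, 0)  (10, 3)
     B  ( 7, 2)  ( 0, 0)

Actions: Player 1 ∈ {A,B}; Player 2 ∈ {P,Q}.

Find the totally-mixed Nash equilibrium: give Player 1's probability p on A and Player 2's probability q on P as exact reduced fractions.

(p,q) = (2/5, 5/7)

P1 indiff ⇒ q·3+(1-q)·10 = q·7+(1-q)·0 ⇒ q(-4) = (1-q)(-10) ⇒ q = 5/7
P2 indiff ⇒ p·0+(1-p)·2 = p·3+(1-p)·0 ⇒ p(-3) = (1-p)(-2) ⇒ p = 2/5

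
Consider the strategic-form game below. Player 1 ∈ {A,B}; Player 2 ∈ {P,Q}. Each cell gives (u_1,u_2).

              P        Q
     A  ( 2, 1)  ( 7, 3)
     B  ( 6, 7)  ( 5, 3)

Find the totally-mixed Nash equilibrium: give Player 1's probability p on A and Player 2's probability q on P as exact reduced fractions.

P1 indiff ⇒ q·2+(1-q)·7 = q·6+(1-q)·5 ⇒ q(-4) = (1-q)(-2) ⇒ q = 1/3
P2 indiff ⇒ p·1+(1-p)·7 = p·3+(1-p)·3 ⇒ p(-2) = (1-p)(-4) ⇒ p = 2/3

p=2/3, q=1/3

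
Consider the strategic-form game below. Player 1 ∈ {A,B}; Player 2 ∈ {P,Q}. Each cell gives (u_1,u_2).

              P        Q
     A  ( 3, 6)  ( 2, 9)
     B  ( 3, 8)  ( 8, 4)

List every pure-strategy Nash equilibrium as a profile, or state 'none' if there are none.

(A,P): not NE [P2→Q gives 9>6]
(A,Q): not NE [P1→B gives 8>2]
(B,P): NE
(B,Q): not NE [P2→P gives 8>4]

Nash profiles: (B,P)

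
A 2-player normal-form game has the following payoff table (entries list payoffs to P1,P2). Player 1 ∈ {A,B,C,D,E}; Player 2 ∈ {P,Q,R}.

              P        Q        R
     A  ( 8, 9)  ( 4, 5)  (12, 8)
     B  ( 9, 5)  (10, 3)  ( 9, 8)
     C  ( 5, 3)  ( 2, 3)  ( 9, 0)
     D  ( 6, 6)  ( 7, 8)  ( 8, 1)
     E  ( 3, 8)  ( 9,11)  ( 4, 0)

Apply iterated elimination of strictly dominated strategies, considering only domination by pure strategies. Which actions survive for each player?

IESDS → P1:{A,B} P2:{P,R}

P1 drop C (A beats it: P:8>5 Q:4>2 R:12>9)
P1 drop D (B beats it: P:9>6 Q:10>7 R:9>8)
P1 drop E (B beats it: P:9>3 Q:10>9 R:9>4)
P2 drop Q (P beats it: A:9>5 B:5>3)
P1→{A,B} P2→{P,R}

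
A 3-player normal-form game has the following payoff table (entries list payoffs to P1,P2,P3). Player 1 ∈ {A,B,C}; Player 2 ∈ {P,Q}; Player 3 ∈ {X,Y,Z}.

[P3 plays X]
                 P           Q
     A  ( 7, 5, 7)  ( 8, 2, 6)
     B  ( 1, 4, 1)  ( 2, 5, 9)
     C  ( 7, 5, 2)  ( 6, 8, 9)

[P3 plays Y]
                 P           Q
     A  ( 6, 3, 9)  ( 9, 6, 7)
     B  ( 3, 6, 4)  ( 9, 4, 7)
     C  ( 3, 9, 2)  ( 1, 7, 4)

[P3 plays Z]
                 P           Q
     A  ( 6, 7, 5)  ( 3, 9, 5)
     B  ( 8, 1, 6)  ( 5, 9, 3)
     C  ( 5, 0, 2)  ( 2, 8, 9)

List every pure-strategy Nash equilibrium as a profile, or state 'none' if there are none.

(A,P,X): not NE [P3→Y gives 9>7]
(A,P,Y): not NE [P2→Q gives 6>3]
(A,P,Z): not NE [P1→B gives 8>6; P2→Q gives 9>7; P3→Y gives 9>5]
(A,Q,X): not NE [P2→P gives 5>2; P3→Y gives 7>6]
(A,Q,Y): NE
(A,Q,Z): not NE [P1→B gives 5>3; P3→Y gives 7>5]
(B,P,X): not NE [P1→C gives 7>1; P2→Q gives 5>4; P3→Z gives 6>1]
(B,P,Y): not NE [P1→A gives 6>3; P3→Z gives 6>4]
(B,P,Z): not NE [P2→Q gives 9>1]
(B,Q,X): not NE [P1→A gives 8>2]
(B,Q,Y): not NE [P2→P gives 6>4; P3→X gives 9>7]
(B,Q,Z): not NE [P3→X gives 9>3]
(C,P,X): not NE [P2→Q gives 8>5]
(C,P,Y): not NE [P1→A gives 6>3]
(C,P,Z): not NE [P1→B gives 8>5; P2→Q gives 8>0]
(C,Q,X): not NE [P1→A gives 8>6]
(C,Q,Y): not NE [P1→B gives 9>1; P2→P gives 9>7; P3→Z gives 9>4]
(C,Q,Z): not NE [P1→B gives 5>2]

PSNE = {(A,Q,Y)}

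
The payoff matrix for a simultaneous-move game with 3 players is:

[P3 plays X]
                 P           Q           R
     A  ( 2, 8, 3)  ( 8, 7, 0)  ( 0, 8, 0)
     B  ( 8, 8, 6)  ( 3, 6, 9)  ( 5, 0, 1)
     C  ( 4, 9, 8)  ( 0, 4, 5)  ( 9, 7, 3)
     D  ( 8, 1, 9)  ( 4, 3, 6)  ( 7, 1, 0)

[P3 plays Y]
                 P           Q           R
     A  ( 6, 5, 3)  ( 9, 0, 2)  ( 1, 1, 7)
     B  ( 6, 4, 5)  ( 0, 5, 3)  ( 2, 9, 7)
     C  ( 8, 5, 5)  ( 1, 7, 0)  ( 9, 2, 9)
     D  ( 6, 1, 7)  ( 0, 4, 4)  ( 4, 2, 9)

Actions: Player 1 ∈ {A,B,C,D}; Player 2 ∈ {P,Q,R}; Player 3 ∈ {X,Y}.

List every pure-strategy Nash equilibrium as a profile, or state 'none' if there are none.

(A,P,X): not NE [P1→D gives 8>2]
(A,P,Y): not NE [P1→C gives 8>6]
(A,Q,X): not NE [P2→R gives 8>7; P3→Y gives 2>0]
(A,Q,Y): not NE [P2→P gives 5>0]
(A,R,X): not NE [P1→C gives 9>0; P3→Y gives 7>0]
(A,R,Y): not NE [P1→C gives 9>1; P2→P gives 5>1]
(B,P,X): NE
(B,P,Y): not NE [P1→C gives 8>6; P2→R gives 9>4; P3→X gives 6>5]
(B,Q,X): not NE [P1→A gives 8>3; P2→P gives 8>6]
(B,Q,Y): not NE [P1→A gives 9>0; P2→R gives 9>5; P3→X gives 9>3]
(B,R,X): not NE [P1→C gives 9>5; P2→P gives 8>0; P3→Y gives 7>1]
(B,R,Y): not NE [P1→C gives 9>2]
(C,P,X): not NE [P1→D gives 8>4]
(C,P,Y): not NE [P2→Q gives 7>5; P3→X gives 8>5]
(C,Q,X): not NE [P1→A gives 8>0; P2→P gives 9>4]
(C,Q,Y): not NE [P1→A gives 9>1; P3→X gives 5>0]
(C,R,X): not NE [P2→P gives 9>7; P3→Y gives 9>3]
(C,R,Y): not NE [P2→Q gives 7>2]
(D,P,X): not NE [P2→Q gives 3>1]
(D,P,Y): not NE [P1→C gives 8>6; P2→Q gives 4>1; P3→X gives 9>7]
(D,Q,X): not NE [P1→A gives 8>4]
(D,Q,Y): not NE [P1→A gives 9>0; P3→X gives 6>4]
(D,R,X): not NE [P1→C gives 9>7; P2→Q gives 3>1; P3→Y gives 9>0]
(D,R,Y): not NE [P1→C gives 9>4; P2→Q gives 4>2]

Nash profiles: (B,P,X)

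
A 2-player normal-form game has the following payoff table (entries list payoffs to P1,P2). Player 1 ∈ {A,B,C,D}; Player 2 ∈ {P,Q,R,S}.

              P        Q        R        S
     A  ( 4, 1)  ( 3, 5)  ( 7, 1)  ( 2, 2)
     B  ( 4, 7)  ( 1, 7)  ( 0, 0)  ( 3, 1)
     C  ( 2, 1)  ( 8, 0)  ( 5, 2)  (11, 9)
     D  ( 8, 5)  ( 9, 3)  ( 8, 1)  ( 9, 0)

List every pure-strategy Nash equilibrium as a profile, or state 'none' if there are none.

(A,P): not NE [P1→D gives 8>4; P2→Q gives 5>1]
(A,Q): not NE [P1→D gives 9>3]
(A,R): not NE [P1→D gives 8>7; P2→Q gives 5>1]
(A,S): not NE [P1→C gives 11>2; P2→Q gives 5>2]
(B,P): not NE [P1→D gives 8>4]
(B,Q): not NE [P1→D gives 9>1]
(B,R): not NE [P1→D gives 8>0; P2→Q gives 7>0]
(B,S): not NE [P1→C gives 11>3; P2→Q gives 7>1]
(C,P): not NE [P1→D gives 8>2; P2→S gives 9>1]
(C,Q): not NE [P1→D gives 9>8; P2→S gives 9>0]
(C,R): not NE [P1→D gives 8>5; P2→S gives 9>2]
(C,S): NE
(D,P): NE
(D,Q): not NE [P2→P gives 5>3]
(D,R): not NE [P2→P gives 5>1]
(D,S): not NE [P1→C gives 11>9; P2→P gives 5>0]

Nash profiles: (C,S), (D,P)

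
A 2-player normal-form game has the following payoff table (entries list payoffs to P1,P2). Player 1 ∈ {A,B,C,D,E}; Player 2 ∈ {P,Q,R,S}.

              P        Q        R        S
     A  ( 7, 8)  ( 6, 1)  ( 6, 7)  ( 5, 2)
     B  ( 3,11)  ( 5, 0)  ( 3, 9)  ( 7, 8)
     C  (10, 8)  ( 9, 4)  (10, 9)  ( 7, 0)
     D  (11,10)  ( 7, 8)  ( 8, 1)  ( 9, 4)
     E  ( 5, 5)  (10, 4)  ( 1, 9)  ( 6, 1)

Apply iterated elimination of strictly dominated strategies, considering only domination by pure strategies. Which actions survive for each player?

P1 drop A (C beats it: P:10>7 Q:9>6 R:10>6 S:7>5)
P1 drop B (D beats it: P:11>3 Q:7>5 R:8>3 S:9>7)
P2 drop Q (P beats it: C:8>4 D:10>8 E:5>4)
P1 drop E (C beats it: P:10>5 R:10>1 S:7>6)
P2 drop S (P beats it: C:8>0 D:10>4)
P1→{C,D} P2→{P,R}

Survivors P1:{C,D} P2:{P,R}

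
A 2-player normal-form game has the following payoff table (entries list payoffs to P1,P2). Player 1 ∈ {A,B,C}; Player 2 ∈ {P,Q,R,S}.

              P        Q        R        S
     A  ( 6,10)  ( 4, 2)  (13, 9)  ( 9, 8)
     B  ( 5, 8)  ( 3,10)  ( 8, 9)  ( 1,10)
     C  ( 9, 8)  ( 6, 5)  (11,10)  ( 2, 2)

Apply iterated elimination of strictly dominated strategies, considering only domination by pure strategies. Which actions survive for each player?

P1 drop B (A beats it: P:6>5 Q:4>3 R:13>8 S:9>1)
P2 drop Q (P beats it: A:10>2 C:8>5)
P2 drop S (P beats it: A:10>8 C:8>2)
P1→{A,C} P2→{P,R}

IESDS → P1:{A,C} P2:{P,R}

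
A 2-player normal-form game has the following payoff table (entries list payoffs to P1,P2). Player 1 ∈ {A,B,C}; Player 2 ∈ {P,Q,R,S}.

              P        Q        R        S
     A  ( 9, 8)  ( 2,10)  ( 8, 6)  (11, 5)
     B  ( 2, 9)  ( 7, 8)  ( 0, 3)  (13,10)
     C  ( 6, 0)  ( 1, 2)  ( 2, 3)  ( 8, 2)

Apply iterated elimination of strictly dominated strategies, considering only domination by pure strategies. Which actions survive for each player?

P1 drop C (A beats it: P:9>6 Q:2>1 R:8>2 S:11>8)
P2 drop R (P beats it: A:8>6 B:9>3)
P1→{A,B} P2→{P,Q,S}

Remaining: P1:{A,B} P2:{P,Q,S}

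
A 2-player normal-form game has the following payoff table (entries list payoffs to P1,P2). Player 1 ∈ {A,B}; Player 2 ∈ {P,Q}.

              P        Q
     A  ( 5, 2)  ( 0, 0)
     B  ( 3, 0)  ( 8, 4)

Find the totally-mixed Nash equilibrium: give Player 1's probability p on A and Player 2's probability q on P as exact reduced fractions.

P1 indiff ⇒ q·5+(1-q)·0 = q·3+(1-q)·8 ⇒ q(2) = (1-q)(8) ⇒ q = 4/5
P2 indiff ⇒ p·2+(1-p)·0 = p·0+(1-p)·4 ⇒ p(2) = (1-p)(4) ⇒ p = 2/3

p=2/3, q=4/5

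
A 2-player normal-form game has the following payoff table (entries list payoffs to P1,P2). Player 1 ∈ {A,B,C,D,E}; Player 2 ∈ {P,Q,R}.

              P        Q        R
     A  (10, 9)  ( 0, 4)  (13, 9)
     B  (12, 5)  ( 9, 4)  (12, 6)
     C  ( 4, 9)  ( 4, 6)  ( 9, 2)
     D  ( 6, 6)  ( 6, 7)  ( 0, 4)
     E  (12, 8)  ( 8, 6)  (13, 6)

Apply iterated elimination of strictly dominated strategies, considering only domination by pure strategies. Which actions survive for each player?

P1 drop C (B beats it: P:12>4 Q:9>4 R:12>9)
P1 drop D (B beats it: P:12>6 Q:9>6 R:12>0)
P2 drop Q (P beats it: A:9>4 B:5>4 E:8>6)
P1→{A,B,E} P2→{P,R}

Survivors P1:{A,B,E} P2:{P,R}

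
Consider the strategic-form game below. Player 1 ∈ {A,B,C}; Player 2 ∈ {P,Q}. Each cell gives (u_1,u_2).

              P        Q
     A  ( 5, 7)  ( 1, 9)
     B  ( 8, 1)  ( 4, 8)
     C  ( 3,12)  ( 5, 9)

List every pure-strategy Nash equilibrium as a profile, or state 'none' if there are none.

(A,P): not NE [P1→B gives 8>5; P2→Q gives 9>7]
(A,Q): not NE [P1→C gives 5>1]
(B,P): not NE [P2→Q gives 8>1]
(B,Q): not NE [P1→C gives 5>4]
(C,P): not NE [P1→B gives 8>3]
(C,Q): not NE [P2→P gives 12>9]

PSNE: ∅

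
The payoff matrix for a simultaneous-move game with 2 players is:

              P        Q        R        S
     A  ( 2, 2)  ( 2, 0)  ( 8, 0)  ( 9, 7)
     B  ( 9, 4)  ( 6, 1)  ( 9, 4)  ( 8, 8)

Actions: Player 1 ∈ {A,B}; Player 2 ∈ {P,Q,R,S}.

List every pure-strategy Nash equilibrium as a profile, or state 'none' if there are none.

PSNE = {(A,S)}

(A,P): not NE [P1→B gives 9>2; P2→S gives 7>2]
(A,Q): not NE [P1→B gives 6>2; P2→S gives 7>0]
(A,R): not NE [P1→B gives 9>8; P2→S gives 7>0]
(A,S): NE
(B,P): not NE [P2→S gives 8>4]
(B,Q): not NE [P2→S gives 8>1]
(B,R): not NE [P2→S gives 8>4]
(B,S): not NE [P1→A gives 9>8]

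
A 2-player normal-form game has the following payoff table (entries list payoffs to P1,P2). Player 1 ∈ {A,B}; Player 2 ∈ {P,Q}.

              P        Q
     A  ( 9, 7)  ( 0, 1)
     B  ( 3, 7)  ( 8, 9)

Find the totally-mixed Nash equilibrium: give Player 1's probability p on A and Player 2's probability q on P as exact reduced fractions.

P1 indiff ⇒ q·9+(1-q)·0 = q·3+(1-q)·8 ⇒ q(6) = (1-q)(8) ⇒ q = 4/7
P2 indiff ⇒ p·7+(1-p)·7 = p·1+(1-p)·9 ⇒ p(6) = (1-p)(2) ⇒ p = 1/4

(p,q) = (1/4, 4/7)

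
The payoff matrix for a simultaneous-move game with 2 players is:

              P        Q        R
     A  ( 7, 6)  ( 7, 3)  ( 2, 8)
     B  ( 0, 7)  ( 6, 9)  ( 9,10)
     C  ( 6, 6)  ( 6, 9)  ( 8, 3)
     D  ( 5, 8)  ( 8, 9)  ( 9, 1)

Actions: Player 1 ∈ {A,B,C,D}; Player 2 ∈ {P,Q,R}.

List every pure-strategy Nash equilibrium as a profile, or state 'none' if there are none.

PSNE = {(B,R), (D,Q)}

(A,P): not NE [P2→R gives 8>6]
(A,Q): not NE [P1→D gives 8>7; P2→R gives 8>3]
(A,R): not NE [P1→D gives 9>2]
(B,P): not NE [P1→A gives 7>0; P2→R gives 10>7]
(B,Q): not NE [P1→D gives 8>6; P2→R gives 10>9]
(B,R): NE
(C,P): not NE [P1→A gives 7>6; P2→Q gives 9>6]
(C,Q): not NE [P1→D gives 8>6]
(C,R): not NE [P1→D gives 9>8; P2→Q gives 9>3]
(D,P): not NE [P1→A gives 7>5; P2→Q gives 9>8]
(D,Q): NE
(D,R): not NE [P2→Q gives 9>1]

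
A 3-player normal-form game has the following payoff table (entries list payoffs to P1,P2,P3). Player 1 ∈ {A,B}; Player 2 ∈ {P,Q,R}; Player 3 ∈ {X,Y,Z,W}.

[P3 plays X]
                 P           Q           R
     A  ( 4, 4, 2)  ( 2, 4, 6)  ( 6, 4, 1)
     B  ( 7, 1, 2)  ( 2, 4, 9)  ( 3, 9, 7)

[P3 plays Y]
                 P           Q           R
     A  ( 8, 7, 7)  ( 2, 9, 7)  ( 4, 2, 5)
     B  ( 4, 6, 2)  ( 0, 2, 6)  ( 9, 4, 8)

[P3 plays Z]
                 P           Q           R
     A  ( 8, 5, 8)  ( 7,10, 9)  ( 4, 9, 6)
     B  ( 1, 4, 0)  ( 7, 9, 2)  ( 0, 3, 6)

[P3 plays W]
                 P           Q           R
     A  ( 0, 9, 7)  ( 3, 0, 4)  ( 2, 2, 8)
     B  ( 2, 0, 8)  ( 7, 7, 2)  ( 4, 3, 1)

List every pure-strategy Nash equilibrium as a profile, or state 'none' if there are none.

(A,P,X): not NE [P1→B gives 7>4; P3→Z gives 8>2]
(A,P,Y): not NE [P2→Q gives 9>7; P3→Z gives 8>7]
(A,P,Z): not NE [P2→Q gives 10>5]
(A,P,W): not NE [P1→B gives 2>0; P3→Z gives 8>7]
(A,Q,X): not NE [P3→Z gives 9>6]
(A,Q,Y): not NE [P3→Z gives 9>7]
(A,Q,Z): NE
(A,Q,W): not NE [P1→B gives 7>3; P2→P gives 9>0; P3→Z gives 9>4]
(A,R,X): not NE [P3→W gives 8>1]
(A,R,Y): not NE [P1→B gives 9>4; P2→Q gives 9>2; P3→W gives 8>5]
(A,R,Z): not NE [P2→Q gives 10>9; P3→W gives 8>6]
(A,R,W): not NE [P1→B gives 4>2; P2→P gives 9>2]
(B,P,X): not NE [P2→R gives 9>1; P3→W gives 8>2]
(B,P,Y): not NE [P1→A gives 8>4; P3→W gives 8>2]
(B,P,Z): not NE [P1→A gives 8>1; P2→Q gives 9>4; P3→W gives 8>0]
(B,P,W): not NE [P2→Q gives 7>0]
(B,Q,X): not NE [P2→R gives 9>4]
(B,Q,Y): not NE [P1→A gives 2>0; P2→P gives 6>2; P3→X gives 9>6]
(B,Q,Z): not NE [P3→X gives 9>2]
(B,Q,W): not NE [P3→X gives 9>2]
(B,R,X): not NE [P1→A gives 6>3; P3→Y gives 8>7]
(B,R,Y): not NE [P2→P gives 6>4]
(B,R,Z): not NE [P1→A gives 4>0; P2→Q gives 9>3; P3→Y gives 8>6]
(B,R,W): not NE [P2→Q gives 7>3; P3→Y gives 8>1]

Nash profiles: (A,Q,Z)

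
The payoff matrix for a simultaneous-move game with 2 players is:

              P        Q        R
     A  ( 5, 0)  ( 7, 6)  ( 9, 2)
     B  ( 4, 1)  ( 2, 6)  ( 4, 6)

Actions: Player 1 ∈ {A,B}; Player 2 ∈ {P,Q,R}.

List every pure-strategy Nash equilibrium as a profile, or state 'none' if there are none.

NE set: (A,Q)

(A,P): not NE [P2→Q gives 6>0]
(A,Q): NE
(A,R): not NE [P2→Q gives 6>2]
(B,P): not NE [P1→A gives 5>4; P2→R gives 6>1]
(B,Q): not NE [P1→A gives 7>2]
(B,R): not NE [P1→A gives 9>4]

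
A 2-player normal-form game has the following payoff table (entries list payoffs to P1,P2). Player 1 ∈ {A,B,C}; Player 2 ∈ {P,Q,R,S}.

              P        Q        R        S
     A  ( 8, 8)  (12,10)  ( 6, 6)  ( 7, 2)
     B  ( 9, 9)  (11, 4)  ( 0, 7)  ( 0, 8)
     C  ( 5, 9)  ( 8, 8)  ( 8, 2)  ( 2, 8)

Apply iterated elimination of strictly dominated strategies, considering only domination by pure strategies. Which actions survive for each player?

Survivors P1:{A,B} P2:{P,Q}

P2 drop R (P beats it: A:8>6 B:9>7 C:9>2)
P1 drop C (A beats it: P:8>5 Q:12>8 S:7>2)
P2 drop S (P beats it: A:8>2 B:9>8)
P1→{A,B} P2→{P,Q}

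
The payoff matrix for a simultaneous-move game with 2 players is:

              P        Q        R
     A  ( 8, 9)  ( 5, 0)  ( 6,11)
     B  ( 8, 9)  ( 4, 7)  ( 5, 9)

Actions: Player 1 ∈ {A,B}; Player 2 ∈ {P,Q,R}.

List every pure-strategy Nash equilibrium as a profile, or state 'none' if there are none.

PSNE = {(A,R), (B,P)}

(A,P): not NE [P2→R gives 11>9]
(A,Q): not NE [P2→R gives 11>0]
(A,R): NE
(B,P): NE
(B,Q): not NE [P1→A gives 5>4; P2→R gives 9>7]
(B,R): not NE [P1→A gives 6>5]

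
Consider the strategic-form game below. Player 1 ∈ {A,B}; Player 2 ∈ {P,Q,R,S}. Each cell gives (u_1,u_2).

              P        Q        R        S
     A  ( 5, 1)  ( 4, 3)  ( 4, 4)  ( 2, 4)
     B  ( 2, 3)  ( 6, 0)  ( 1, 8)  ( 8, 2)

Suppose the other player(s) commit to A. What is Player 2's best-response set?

P2 best: {R,S}

u_2(P vs A) = 1
u_2(Q vs A) = 3
u_2(R vs A) = 4
u_2(S vs A) = 4
max payoff 4 at {R,S}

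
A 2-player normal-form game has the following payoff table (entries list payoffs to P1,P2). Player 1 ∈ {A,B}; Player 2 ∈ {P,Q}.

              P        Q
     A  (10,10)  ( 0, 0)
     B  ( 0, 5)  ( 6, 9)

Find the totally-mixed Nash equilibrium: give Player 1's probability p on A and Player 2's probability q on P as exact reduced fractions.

P1 indiff ⇒ q·10+(1-q)·0 = q·0+(1-q)·6 ⇒ q(10) = (1-q)(6) ⇒ q = 3/8
P2 indiff ⇒ p·10+(1-p)·5 = p·0+(1-p)·9 ⇒ p(10) = (1-p)(4) ⇒ p = 2/7

P1 mixes 2/7 on A; P2 mixes 3/8 on P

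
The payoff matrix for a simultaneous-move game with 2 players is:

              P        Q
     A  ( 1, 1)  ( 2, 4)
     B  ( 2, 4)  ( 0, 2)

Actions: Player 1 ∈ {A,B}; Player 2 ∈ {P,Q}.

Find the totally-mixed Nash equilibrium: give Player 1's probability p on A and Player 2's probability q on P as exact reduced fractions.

P1 indiff ⇒ q·1+(1-q)·2 = q·2+(1-q)·0 ⇒ q(-1) = (1-q)(-2) ⇒ q = 2/3
P2 indiff ⇒ p·1+(1-p)·4 = p·4+(1-p)·2 ⇒ p(-3) = (1-p)(-2) ⇒ p = 2/5

(p,q) = (2/5, 2/3)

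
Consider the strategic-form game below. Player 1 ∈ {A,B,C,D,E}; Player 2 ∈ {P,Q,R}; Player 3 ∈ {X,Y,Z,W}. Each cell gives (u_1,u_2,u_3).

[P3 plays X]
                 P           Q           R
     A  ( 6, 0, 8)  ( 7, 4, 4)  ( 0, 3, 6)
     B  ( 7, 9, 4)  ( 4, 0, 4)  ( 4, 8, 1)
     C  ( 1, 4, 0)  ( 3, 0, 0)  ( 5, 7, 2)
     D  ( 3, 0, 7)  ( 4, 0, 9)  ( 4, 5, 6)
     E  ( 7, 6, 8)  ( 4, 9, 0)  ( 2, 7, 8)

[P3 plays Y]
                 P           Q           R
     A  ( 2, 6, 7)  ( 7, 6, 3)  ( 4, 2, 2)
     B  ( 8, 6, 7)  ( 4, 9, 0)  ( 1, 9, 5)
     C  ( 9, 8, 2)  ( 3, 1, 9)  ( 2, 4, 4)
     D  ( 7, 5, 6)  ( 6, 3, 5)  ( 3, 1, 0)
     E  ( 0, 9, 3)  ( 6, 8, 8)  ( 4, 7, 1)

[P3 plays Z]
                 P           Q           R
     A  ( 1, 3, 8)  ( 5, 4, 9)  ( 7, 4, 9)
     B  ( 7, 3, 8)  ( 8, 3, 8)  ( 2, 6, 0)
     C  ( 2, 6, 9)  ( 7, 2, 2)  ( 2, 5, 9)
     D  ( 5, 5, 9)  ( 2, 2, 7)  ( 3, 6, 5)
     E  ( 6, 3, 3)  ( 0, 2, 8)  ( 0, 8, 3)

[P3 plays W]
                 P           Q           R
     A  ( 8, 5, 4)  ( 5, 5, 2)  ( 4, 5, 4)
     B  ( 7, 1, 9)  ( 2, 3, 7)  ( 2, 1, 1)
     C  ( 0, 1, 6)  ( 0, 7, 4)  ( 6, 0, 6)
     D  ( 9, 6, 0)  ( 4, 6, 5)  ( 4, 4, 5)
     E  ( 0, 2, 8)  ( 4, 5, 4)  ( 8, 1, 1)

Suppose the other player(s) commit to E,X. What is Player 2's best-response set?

u_2(P vs E,X) = 6
u_2(Q vs E,X) = 9
u_2(R vs E,X) = 7
max payoff 9 at {Q}

argmax u_2 = {Q}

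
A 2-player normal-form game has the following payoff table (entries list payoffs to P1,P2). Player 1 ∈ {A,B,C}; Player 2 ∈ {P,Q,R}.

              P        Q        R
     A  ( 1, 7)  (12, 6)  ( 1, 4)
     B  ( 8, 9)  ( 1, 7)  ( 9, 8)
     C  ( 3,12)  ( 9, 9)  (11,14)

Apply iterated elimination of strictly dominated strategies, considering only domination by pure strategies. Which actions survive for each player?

Remaining: P1:{B,C} P2:{P,R}

P2 drop Q (P beats it: A:7>6 B:9>7 C:12>9)
P1 drop A (B beats it: P:8>1 R:9>1)
P1→{B,C} P2→{P,R}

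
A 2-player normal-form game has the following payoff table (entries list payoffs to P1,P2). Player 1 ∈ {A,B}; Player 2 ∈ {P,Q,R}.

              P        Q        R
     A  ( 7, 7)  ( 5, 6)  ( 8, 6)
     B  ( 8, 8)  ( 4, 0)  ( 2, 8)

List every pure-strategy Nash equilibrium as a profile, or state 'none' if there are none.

PSNE = {(B,P)}

(A,P): not NE [P1→B gives 8>7]
(A,Q): not NE [P2→P gives 7>6]
(A,R): not NE [P2→P gives 7>6]
(B,P): NE
(B,Q): not NE [P1→A gives 5>4; P2→R gives 8>0]
(B,R): not NE [P1→A gives 8>2]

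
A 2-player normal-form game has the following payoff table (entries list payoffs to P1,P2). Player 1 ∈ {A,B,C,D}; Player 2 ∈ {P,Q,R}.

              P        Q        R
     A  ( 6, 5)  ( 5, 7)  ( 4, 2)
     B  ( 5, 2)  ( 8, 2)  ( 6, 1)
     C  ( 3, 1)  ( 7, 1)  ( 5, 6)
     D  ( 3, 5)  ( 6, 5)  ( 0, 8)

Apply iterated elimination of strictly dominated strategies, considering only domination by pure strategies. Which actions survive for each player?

Remaining: P1:{A,B} P2:{P,Q}

P1 drop C (B beats it: P:5>3 Q:8>7 R:6>5)
P1 drop D (B beats it: P:5>3 Q:8>6 R:6>0)
P2 drop R (P beats it: A:5>2 B:2>1)
P1→{A,B} P2→{P,Q}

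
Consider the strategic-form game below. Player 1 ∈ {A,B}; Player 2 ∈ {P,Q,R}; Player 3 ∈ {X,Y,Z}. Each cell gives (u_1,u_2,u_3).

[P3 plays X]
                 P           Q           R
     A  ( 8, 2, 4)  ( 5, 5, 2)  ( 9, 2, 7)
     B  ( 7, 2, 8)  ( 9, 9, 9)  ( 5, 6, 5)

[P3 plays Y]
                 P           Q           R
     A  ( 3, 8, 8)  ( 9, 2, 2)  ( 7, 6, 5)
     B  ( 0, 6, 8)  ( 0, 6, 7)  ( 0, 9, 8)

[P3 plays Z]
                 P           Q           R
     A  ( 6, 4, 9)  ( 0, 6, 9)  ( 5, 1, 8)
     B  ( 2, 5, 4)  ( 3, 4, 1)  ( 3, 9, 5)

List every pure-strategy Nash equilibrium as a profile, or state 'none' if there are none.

Nash profiles: (B,Q,X)

(A,P,X): not NE [P2→Q gives 5>2; P3→Z gives 9>4]
(A,P,Y): not NE [P3→Z gives 9>8]
(A,P,Z): not NE [P2→Q gives 6>4]
(A,Q,X): not NE [P1→B gives 9>5; P3→Z gives 9>2]
(A,Q,Y): not NE [P2→P gives 8>2; P3→Z gives 9>2]
(A,Q,Z): not NE [P1→B gives 3>0]
(A,R,X): not NE [P2→Q gives 5>2; P3→Z gives 8>7]
(A,R,Y): not NE [P2→P gives 8>6; P3→Z gives 8>5]
(A,R,Z): not NE [P2→Q gives 6>1]
(B,P,X): not NE [P1→A gives 8>7; P2→Q gives 9>2]
(B,P,Y): not NE [P1→A gives 3>0; P2→R gives 9>6]
(B,P,Z): not NE [P1→A gives 6>2; P2→R gives 9>5; P3→Y gives 8>4]
(B,Q,X): NE
(B,Q,Y): not NE [P1→A gives 9>0; P2→R gives 9>6; P3→X gives 9>7]
(B,Q,Z): not NE [P2→R gives 9>4; P3→X gives 9>1]
(B,R,X): not NE [P1→A gives 9>5; P2→Q gives 9>6; P3→Y gives 8>5]
(B,R,Y): not NE [P1→A gives 7>0]
(B,R,Z): not NE [P1→A gives 5>3; P3→Y gives 8>5]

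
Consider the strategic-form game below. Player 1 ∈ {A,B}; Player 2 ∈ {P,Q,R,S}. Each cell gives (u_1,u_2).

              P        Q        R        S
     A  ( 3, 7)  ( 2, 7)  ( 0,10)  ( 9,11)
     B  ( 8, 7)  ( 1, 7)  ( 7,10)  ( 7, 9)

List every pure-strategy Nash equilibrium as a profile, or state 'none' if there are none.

NE set: (A,S), (B,R)

(A,P): not NE [P1→B gives 8>3; P2→S gives 11>7]
(A,Q): not NE [P2→S gives 11>7]
(A,R): not NE [P1→B gives 7>0; P2→S gives 11>10]
(A,S): NE
(B,P): not NE [P2→R gives 10>7]
(B,Q): not NE [P1→A gives 2>1; P2→R gives 10>7]
(B,R): NE
(B,S): not NE [P1→A gives 9>7; P2→R gives 10>9]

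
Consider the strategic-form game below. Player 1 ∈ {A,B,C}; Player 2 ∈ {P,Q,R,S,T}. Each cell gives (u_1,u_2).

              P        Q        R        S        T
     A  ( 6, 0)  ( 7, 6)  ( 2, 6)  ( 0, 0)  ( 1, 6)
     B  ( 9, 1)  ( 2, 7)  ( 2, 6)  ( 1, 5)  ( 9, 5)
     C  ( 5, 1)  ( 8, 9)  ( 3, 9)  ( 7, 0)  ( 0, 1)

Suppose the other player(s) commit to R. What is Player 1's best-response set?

argmax u_1 = {C}

u_1(A vs R) = 2
u_1(B vs R) = 2
u_1(C vs R) = 3
max payoff 3 at {C}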